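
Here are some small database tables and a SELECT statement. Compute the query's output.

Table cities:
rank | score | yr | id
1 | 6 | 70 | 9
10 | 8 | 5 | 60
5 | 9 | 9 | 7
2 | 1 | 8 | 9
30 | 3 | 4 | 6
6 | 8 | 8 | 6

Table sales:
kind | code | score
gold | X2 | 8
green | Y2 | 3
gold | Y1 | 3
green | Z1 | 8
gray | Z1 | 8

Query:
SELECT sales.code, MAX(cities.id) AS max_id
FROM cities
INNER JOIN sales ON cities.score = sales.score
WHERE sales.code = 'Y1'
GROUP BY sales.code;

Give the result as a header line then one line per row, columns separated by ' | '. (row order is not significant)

== RESULT ==
sales.code | max_id
Y1 | 6

Derivation:
After JOIN sales (8 rows):
cities.rank | cities.score | cities.yr | cities.id | sales.kind | sales.code | sales.score
10 | 8 | 5 | 60 | gold | X2 | 8
10 | 8 | 5 | 60 | green | Z1 | 8
10 | 8 | 5 | 60 | gray | Z1 | 8
30 | 3 | 4 | 6 | green | Y2 | 3
30 | 3 | 4 | 6 | gold | Y1 | 3
6 | 8 | 8 | 6 | gold | X2 | 8
6 | 8 | 8 | 6 | green | Z1 | 8
6 | 8 | 8 | 6 | gray | Z1 | 8
After WHERE (1 rows):
cities.rank | cities.score | cities.yr | cities.id | sales.kind | sales.code | sales.score
30 | 3 | 4 | 6 | gold | Y1 | 3
After GROUP BY (1 rows):
sales.code | max_id
Y1 | 6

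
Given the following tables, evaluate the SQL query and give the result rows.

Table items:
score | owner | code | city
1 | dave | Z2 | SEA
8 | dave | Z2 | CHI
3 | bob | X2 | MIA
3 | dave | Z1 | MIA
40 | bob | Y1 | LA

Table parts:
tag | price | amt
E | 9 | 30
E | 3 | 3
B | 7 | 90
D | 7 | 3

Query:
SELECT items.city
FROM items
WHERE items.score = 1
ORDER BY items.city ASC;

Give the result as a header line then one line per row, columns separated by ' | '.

After WHERE (1 rows):
items.score | items.owner | items.code | items.city
1 | dave | Z2 | SEA
After SELECT (1 rows):
items.city
SEA
After ORDER BY (1 rows):
items.city
SEA

== RESULT ==
items.city
SEA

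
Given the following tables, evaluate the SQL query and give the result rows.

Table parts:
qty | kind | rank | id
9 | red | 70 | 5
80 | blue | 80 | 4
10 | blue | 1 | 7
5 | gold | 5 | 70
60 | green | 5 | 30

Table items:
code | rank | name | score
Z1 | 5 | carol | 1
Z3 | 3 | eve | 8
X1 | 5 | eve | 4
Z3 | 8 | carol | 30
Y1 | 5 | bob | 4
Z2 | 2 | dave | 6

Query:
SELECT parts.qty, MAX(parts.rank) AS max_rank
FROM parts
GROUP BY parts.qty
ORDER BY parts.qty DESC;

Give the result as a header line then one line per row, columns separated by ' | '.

After GROUP BY (5 rows):
parts.qty | max_rank
9 | 70
80 | 80
10 | 1
5 | 5
60 | 5
After ORDER BY (5 rows):
parts.qty | max_rank
80 | 80
60 | 5
10 | 1
9 | 70
5 | 5

== RESULT ==
parts.qty | max_rank
80 | 80
60 | 5
10 | 1
9 | 70
5 | 5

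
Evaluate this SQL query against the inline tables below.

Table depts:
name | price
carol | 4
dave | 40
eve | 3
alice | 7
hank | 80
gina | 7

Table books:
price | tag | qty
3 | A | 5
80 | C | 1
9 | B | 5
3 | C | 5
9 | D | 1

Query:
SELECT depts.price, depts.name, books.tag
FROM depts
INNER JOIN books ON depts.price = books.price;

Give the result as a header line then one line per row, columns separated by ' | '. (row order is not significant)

== RESULT ==
depts.price | depts.name | books.tag
3 | eve | A
3 | eve | C
80 | hank | C

Derivation:
After JOIN books (3 rows):
depts.name | depts.price | books.price | books.tag | books.qty
eve | 3 | 3 | A | 5
eve | 3 | 3 | C | 5
hank | 80 | 80 | C | 1
After SELECT (3 rows):
depts.price | depts.name | books.tag
3 | eve | A
3 | eve | C
80 | hank | C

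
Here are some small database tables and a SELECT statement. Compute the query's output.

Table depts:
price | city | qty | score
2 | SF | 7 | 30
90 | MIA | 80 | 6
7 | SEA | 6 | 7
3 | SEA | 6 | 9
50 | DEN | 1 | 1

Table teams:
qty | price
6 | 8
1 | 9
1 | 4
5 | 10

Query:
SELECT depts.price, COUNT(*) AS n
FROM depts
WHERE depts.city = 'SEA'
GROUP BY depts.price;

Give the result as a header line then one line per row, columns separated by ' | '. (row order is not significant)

== RESULT ==
depts.price | n
7 | 1
3 | 1

Derivation:
After WHERE (2 rows):
depts.price | depts.city | depts.qty | depts.score
7 | SEA | 6 | 7
3 | SEA | 6 | 9
After GROUP BY (2 rows):
depts.price | n
7 | 1
3 | 1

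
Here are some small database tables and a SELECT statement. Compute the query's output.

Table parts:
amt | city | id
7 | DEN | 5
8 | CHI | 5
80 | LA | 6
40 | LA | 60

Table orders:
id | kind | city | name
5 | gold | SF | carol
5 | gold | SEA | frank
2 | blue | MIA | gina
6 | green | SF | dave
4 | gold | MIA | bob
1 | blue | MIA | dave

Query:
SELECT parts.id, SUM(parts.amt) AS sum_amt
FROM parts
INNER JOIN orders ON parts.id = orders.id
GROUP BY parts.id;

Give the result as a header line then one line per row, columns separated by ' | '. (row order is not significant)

After JOIN orders (5 rows):
parts.amt | parts.city | parts.id | orders.id | orders.kind | orders.city | orders.name
7 | DEN | 5 | 5 | gold | SF | carol
7 | DEN | 5 | 5 | gold | SEA | frank
8 | CHI | 5 | 5 | gold | SF | carol
8 | CHI | 5 | 5 | gold | SEA | frank
80 | LA | 6 | 6 | green | SF | dave
After GROUP BY (2 rows):
parts.id | sum_amt
5 | 30
6 | 80

== RESULT ==
parts.id | sum_amt
5 | 30
6 | 80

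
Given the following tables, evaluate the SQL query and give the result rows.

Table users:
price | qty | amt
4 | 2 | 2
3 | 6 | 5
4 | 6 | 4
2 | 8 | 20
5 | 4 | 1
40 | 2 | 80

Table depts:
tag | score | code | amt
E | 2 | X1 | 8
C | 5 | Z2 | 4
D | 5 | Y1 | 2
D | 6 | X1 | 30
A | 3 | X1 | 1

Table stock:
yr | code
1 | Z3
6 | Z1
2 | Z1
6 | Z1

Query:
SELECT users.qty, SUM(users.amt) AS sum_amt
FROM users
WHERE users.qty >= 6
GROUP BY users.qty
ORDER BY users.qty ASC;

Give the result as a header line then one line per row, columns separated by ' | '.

After WHERE (3 rows):
users.price | users.qty | users.amt
3 | 6 | 5
4 | 6 | 4
2 | 8 | 20
After GROUP BY (2 rows):
users.qty | sum_amt
6 | 9
8 | 20
After ORDER BY (2 rows):
users.qty | sum_amt
6 | 9
8 | 20

== RESULT ==
users.qty | sum_amt
6 | 9
8 | 20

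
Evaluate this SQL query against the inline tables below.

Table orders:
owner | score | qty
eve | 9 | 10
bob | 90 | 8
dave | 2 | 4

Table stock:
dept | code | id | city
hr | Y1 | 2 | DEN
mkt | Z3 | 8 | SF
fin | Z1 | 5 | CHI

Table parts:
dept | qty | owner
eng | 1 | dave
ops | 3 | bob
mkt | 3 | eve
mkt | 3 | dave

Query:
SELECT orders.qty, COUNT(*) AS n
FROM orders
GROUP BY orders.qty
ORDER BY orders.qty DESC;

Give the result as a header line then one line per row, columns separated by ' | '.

After GROUP BY (3 rows):
orders.qty | n
10 | 1
8 | 1
4 | 1
After ORDER BY (3 rows):
orders.qty | n
10 | 1
8 | 1
4 | 1

== RESULT ==
orders.qty | n
10 | 1
8 | 1
4 | 1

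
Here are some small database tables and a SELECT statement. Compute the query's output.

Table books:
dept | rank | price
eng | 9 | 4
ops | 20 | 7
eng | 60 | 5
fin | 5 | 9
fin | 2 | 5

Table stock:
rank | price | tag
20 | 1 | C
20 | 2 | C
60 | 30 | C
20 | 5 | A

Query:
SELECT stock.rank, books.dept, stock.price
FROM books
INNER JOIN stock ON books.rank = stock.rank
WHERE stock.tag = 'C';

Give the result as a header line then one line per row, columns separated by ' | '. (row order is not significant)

== RESULT ==
stock.rank | books.dept | stock.price
20 | ops | 1
20 | ops | 2
60 | eng | 30

Derivation:
After JOIN stock (4 rows):
books.dept | books.rank | books.price | stock.rank | stock.price | stock.tag
ops | 20 | 7 | 20 | 1 | C
ops | 20 | 7 | 20 | 2 | C
ops | 20 | 7 | 20 | 5 | A
eng | 60 | 5 | 60 | 30 | C
After WHERE (3 rows):
books.dept | books.rank | books.price | stock.rank | stock.price | stock.tag
ops | 20 | 7 | 20 | 1 | C
ops | 20 | 7 | 20 | 2 | C
eng | 60 | 5 | 60 | 30 | C
After SELECT (3 rows):
stock.rank | books.dept | stock.price
20 | ops | 1
20 | ops | 2
60 | eng | 30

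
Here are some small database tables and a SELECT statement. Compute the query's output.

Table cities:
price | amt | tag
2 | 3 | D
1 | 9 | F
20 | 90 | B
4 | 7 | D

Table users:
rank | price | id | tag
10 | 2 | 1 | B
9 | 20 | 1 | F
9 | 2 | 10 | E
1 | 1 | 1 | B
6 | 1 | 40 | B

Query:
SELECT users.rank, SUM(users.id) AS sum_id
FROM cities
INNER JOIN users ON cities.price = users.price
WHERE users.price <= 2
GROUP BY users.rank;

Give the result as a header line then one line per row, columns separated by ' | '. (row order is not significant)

After JOIN users (5 rows):
cities.price | cities.amt | cities.tag | users.rank | users.price | users.id | users.tag
2 | 3 | D | 10 | 2 | 1 | B
2 | 3 | D | 9 | 2 | 10 | E
1 | 9 | F | 1 | 1 | 1 | B
1 | 9 | F | 6 | 1 | 40 | B
20 | 90 | B | 9 | 20 | 1 | F
After WHERE (4 rows):
cities.price | cities.amt | cities.tag | users.rank | users.price | users.id | users.tag
2 | 3 | D | 10 | 2 | 1 | B
2 | 3 | D | 9 | 2 | 10 | E
1 | 9 | F | 1 | 1 | 1 | B
1 | 9 | F | 6 | 1 | 40 | B
After GROUP BY (4 rows):
users.rank | sum_id
10 | 1
9 | 10
1 | 1
6 | 40

== RESULT ==
users.rank | sum_id
10 | 1
9 | 10
1 | 1
6 | 40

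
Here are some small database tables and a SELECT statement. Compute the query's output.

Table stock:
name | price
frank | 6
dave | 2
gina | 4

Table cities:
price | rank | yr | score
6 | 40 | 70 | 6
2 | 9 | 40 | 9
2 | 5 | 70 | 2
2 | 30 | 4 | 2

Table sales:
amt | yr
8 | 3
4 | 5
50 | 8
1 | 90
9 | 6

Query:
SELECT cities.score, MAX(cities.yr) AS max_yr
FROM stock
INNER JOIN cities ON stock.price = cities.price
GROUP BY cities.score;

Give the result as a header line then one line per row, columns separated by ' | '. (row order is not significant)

== RESULT ==
cities.score | max_yr
6 | 70
9 | 40
2 | 70

Derivation:
After JOIN cities (4 rows):
stock.name | stock.price | cities.price | cities.rank | cities.yr | cities.score
frank | 6 | 6 | 40 | 70 | 6
dave | 2 | 2 | 9 | 40 | 9
dave | 2 | 2 | 5 | 70 | 2
dave | 2 | 2 | 30 | 4 | 2
After GROUP BY (3 rows):
cities.score | max_yr
6 | 70
9 | 40
2 | 70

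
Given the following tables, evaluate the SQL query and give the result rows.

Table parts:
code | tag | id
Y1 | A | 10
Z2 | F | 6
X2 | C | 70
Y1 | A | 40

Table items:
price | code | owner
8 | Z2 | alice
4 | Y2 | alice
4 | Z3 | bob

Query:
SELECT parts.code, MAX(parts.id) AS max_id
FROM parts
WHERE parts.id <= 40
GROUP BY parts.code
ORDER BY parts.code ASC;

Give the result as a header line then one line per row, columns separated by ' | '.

After WHERE (3 rows):
parts.code | parts.tag | parts.id
Y1 | A | 10
Z2 | F | 6
Y1 | A | 40
After GROUP BY (2 rows):
parts.code | max_id
Y1 | 40
Z2 | 6
After ORDER BY (2 rows):
parts.code | max_id
Y1 | 40
Z2 | 6

== RESULT ==
parts.code | max_id
Y1 | 40
Z2 | 6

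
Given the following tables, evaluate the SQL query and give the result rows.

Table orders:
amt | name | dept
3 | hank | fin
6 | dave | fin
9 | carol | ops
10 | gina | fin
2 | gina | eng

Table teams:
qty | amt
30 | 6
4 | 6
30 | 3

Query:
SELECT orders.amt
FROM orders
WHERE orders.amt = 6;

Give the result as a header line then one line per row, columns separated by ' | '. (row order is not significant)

== RESULT ==
orders.amt
6

Derivation:
After WHERE (1 rows):
orders.amt | orders.name | orders.dept
6 | dave | fin
After SELECT (1 rows):
orders.amt
6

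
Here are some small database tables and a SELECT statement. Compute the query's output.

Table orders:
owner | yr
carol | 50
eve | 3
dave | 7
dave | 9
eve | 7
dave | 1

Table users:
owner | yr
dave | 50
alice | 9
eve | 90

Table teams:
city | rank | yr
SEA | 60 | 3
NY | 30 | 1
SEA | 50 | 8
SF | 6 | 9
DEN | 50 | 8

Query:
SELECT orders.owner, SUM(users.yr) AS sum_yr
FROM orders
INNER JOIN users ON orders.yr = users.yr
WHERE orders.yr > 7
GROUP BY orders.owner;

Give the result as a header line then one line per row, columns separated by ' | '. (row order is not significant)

== RESULT ==
orders.owner | sum_yr
carol | 50
dave | 9

Derivation:
After JOIN users (2 rows):
orders.owner | orders.yr | users.owner | users.yr
carol | 50 | dave | 50
dave | 9 | alice | 9
After WHERE (2 rows):
orders.owner | orders.yr | users.owner | users.yr
carol | 50 | dave | 50
dave | 9 | alice | 9
After GROUP BY (2 rows):
orders.owner | sum_yr
carol | 50
dave | 9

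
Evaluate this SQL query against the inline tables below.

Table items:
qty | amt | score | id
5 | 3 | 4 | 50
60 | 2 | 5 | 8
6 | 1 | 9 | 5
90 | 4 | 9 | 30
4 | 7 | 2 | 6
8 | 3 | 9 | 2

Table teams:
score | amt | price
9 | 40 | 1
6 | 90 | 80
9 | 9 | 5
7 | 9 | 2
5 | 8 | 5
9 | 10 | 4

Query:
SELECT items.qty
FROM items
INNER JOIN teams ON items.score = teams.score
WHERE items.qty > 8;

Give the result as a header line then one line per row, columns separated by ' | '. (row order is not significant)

After JOIN teams (10 rows):
items.qty | items.amt | items.score | items.id | teams.score | teams.amt | teams.price
60 | 2 | 5 | 8 | 5 | 8 | 5
6 | 1 | 9 | 5 | 9 | 40 | 1
6 | 1 | 9 | 5 | 9 | 9 | 5
6 | 1 | 9 | 5 | 9 | 10 | 4
90 | 4 | 9 | 30 | 9 | 40 | 1
90 | 4 | 9 | 30 | 9 | 9 | 5
90 | 4 | 9 | 30 | 9 | 10 | 4
8 | 3 | 9 | 2 | 9 | 40 | 1
8 | 3 | 9 | 2 | 9 | 9 | 5
8 | 3 | 9 | 2 | 9 | 10 | 4
After WHERE (4 rows):
items.qty | items.amt | items.score | items.id | teams.score | teams.amt | teams.price
60 | 2 | 5 | 8 | 5 | 8 | 5
90 | 4 | 9 | 30 | 9 | 40 | 1
90 | 4 | 9 | 30 | 9 | 9 | 5
90 | 4 | 9 | 30 | 9 | 10 | 4
After SELECT (4 rows):
items.qty
60
90
90
90

== RESULT ==
items.qty
60
90
90
90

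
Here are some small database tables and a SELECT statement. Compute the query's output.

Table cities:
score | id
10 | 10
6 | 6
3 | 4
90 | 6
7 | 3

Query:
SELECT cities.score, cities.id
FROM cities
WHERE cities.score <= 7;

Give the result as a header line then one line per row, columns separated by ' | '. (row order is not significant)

== RESULT ==
cities.score | cities.id
6 | 6
3 | 4
7 | 3

Derivation:
After WHERE (3 rows):
cities.score | cities.id
6 | 6
3 | 4
7 | 3
After SELECT (3 rows):
cities.score | cities.id
6 | 6
3 | 4
7 | 3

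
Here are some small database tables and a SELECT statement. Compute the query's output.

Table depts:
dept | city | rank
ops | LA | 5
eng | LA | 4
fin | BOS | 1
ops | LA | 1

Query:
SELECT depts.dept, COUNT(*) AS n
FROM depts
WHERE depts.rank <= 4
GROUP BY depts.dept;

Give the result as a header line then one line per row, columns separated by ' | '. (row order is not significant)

== RESULT ==
depts.dept | n
eng | 1
fin | 1
ops | 1

Derivation:
After WHERE (3 rows):
depts.dept | depts.city | depts.rank
eng | LA | 4
fin | BOS | 1
ops | LA | 1
After GROUP BY (3 rows):
depts.dept | n
eng | 1
fin | 1
ops | 1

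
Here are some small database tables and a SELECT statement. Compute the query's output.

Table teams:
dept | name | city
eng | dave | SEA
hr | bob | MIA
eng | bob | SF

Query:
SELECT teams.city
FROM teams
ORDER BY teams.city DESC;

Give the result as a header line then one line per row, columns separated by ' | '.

== RESULT ==
teams.city
SF
SEA
MIA

Derivation:
After SELECT (3 rows):
teams.city
SEA
MIA
SF
After ORDER BY (3 rows):
teams.city
SF
SEA
MIA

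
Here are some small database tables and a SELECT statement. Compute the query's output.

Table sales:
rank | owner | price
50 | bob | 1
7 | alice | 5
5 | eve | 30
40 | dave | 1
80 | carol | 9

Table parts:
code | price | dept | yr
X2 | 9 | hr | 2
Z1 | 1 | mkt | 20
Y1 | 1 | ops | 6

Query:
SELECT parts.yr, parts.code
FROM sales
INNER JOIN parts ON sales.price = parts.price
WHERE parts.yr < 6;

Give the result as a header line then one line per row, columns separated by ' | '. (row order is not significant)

== RESULT ==
parts.yr | parts.code
2 | X2

Derivation:
After JOIN parts (5 rows):
sales.rank | sales.owner | sales.price | parts.code | parts.price | parts.dept | parts.yr
50 | bob | 1 | Z1 | 1 | mkt | 20
50 | bob | 1 | Y1 | 1 | ops | 6
40 | dave | 1 | Z1 | 1 | mkt | 20
40 | dave | 1 | Y1 | 1 | ops | 6
80 | carol | 9 | X2 | 9 | hr | 2
After WHERE (1 rows):
sales.rank | sales.owner | sales.price | parts.code | parts.price | parts.dept | parts.yr
80 | carol | 9 | X2 | 9 | hr | 2
After SELECT (1 rows):
parts.yr | parts.code
2 | X2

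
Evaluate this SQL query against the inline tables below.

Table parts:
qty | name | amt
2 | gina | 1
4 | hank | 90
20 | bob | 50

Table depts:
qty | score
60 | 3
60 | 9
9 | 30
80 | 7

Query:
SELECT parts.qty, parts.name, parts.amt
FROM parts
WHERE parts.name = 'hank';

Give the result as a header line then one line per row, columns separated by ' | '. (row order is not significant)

== RESULT ==
parts.qty | parts.name | parts.amt
4 | hank | 90

Derivation:
After WHERE (1 rows):
parts.qty | parts.name | parts.amt
4 | hank | 90
After SELECT (1 rows):
parts.qty | parts.name | parts.amt
4 | hank | 90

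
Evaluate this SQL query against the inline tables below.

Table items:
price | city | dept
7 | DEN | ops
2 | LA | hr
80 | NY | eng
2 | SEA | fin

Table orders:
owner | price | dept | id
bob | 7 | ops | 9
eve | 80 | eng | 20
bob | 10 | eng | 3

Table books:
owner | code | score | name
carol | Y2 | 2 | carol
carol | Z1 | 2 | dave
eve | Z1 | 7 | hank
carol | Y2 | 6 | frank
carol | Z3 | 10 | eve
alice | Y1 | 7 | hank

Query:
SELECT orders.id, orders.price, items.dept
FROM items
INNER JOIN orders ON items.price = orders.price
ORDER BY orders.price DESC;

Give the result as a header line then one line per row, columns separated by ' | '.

After JOIN orders (2 rows):
items.price | items.city | items.dept | orders.owner | orders.price | orders.dept | orders.id
7 | DEN | ops | bob | 7 | ops | 9
80 | NY | eng | eve | 80 | eng | 20
After SELECT (2 rows):
orders.id | orders.price | items.dept
9 | 7 | ops
20 | 80 | eng
After ORDER BY (2 rows):
orders.id | orders.price | items.dept
20 | 80 | eng
9 | 7 | ops

== RESULT ==
orders.id | orders.price | items.dept
20 | 80 | eng
9 | 7 | ops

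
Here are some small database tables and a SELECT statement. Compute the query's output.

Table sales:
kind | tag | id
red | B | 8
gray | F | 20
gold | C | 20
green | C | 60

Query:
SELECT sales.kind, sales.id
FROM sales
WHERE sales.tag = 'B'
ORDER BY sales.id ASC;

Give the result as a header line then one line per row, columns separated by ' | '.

== RESULT ==
sales.kind | sales.id
red | 8

Derivation:
After WHERE (1 rows):
sales.kind | sales.tag | sales.id
red | B | 8
After SELECT (1 rows):
sales.kind | sales.id
red | 8
After ORDER BY (1 rows):
sales.kind | sales.id
red | 8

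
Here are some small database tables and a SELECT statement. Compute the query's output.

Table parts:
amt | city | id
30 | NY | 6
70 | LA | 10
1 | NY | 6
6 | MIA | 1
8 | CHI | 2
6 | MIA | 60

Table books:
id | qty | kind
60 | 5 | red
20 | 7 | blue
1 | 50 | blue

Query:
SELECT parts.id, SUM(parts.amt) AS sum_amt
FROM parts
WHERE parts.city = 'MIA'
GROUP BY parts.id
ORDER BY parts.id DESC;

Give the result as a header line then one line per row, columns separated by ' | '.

After WHERE (2 rows):
parts.amt | parts.city | parts.id
6 | MIA | 1
6 | MIA | 60
After GROUP BY (2 rows):
parts.id | sum_amt
1 | 6
60 | 6
After ORDER BY (2 rows):
parts.id | sum_amt
60 | 6
1 | 6

== RESULT ==
parts.id | sum_amt
60 | 6
1 | 6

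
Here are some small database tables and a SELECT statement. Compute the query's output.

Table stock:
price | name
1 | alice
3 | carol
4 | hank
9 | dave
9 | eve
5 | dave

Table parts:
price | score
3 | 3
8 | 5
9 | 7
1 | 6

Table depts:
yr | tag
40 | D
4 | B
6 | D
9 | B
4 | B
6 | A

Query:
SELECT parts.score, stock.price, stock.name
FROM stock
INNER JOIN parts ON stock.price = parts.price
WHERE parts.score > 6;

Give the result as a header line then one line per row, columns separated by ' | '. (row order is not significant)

== RESULT ==
parts.score | stock.price | stock.name
7 | 9 | dave
7 | 9 | eve

Derivation:
After JOIN parts (4 rows):
stock.price | stock.name | parts.price | parts.score
1 | alice | 1 | 6
3 | carol | 3 | 3
9 | dave | 9 | 7
9 | eve | 9 | 7
After WHERE (2 rows):
stock.price | stock.name | parts.price | parts.score
9 | dave | 9 | 7
9 | eve | 9 | 7
After SELECT (2 rows):
parts.score | stock.price | stock.name
7 | 9 | dave
7 | 9 | eve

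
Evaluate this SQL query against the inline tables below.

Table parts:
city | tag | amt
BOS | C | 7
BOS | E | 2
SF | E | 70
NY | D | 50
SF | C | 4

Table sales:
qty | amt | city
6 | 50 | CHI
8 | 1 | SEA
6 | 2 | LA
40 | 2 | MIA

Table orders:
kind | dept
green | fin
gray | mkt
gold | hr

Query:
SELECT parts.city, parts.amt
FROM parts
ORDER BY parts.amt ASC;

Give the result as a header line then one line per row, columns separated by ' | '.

== RESULT ==
parts.city | parts.amt
BOS | 2
SF | 4
BOS | 7
NY | 50
SF | 70

Derivation:
After SELECT (5 rows):
parts.city | parts.amt
BOS | 7
BOS | 2
SF | 70
NY | 50
SF | 4
After ORDER BY (5 rows):
parts.city | parts.amt
BOS | 2
SF | 4
BOS | 7
NY | 50
SF | 70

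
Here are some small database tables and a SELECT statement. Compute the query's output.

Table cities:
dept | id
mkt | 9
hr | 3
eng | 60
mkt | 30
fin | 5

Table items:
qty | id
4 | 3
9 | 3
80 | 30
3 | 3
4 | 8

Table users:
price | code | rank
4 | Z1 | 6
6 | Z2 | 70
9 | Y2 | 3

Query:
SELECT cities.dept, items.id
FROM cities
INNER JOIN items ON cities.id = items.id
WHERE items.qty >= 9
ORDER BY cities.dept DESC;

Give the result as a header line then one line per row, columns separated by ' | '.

== RESULT ==
cities.dept | items.id
mkt | 30
hr | 3

Derivation:
After JOIN items (4 rows):
cities.dept | cities.id | items.qty | items.id
hr | 3 | 4 | 3
hr | 3 | 9 | 3
hr | 3 | 3 | 3
mkt | 30 | 80 | 30
After WHERE (2 rows):
cities.dept | cities.id | items.qty | items.id
hr | 3 | 9 | 3
mkt | 30 | 80 | 30
After SELECT (2 rows):
cities.dept | items.id
hr | 3
mkt | 30
After ORDER BY (2 rows):
cities.dept | items.id
mkt | 30
hr | 3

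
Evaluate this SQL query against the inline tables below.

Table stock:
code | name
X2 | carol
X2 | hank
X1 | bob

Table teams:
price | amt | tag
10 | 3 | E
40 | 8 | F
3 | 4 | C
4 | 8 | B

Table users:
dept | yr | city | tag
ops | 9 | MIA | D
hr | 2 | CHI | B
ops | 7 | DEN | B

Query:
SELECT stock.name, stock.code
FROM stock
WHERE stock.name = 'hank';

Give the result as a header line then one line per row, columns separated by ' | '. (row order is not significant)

After WHERE (1 rows):
stock.code | stock.name
X2 | hank
After SELECT (1 rows):
stock.name | stock.code
hank | X2

== RESULT ==
stock.name | stock.code
hank | X2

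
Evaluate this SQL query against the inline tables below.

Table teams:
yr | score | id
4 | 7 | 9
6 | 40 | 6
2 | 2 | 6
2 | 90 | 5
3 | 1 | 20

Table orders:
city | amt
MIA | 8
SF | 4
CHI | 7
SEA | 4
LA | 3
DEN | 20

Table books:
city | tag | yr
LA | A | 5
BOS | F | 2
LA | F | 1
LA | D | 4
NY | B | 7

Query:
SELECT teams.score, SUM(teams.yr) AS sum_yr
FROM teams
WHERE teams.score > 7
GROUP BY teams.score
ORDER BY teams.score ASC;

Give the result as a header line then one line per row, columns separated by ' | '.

== RESULT ==
teams.score | sum_yr
40 | 6
90 | 2

Derivation:
After WHERE (2 rows):
teams.yr | teams.score | teams.id
6 | 40 | 6
2 | 90 | 5
After GROUP BY (2 rows):
teams.score | sum_yr
40 | 6
90 | 2
After ORDER BY (2 rows):
teams.score | sum_yr
40 | 6
90 | 2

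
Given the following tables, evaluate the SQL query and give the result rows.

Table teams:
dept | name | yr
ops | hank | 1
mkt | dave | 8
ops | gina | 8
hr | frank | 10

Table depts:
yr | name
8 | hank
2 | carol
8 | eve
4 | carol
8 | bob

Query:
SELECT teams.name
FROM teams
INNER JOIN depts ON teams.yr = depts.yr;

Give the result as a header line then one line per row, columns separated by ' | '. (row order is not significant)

== RESULT ==
teams.name
dave
dave
dave
gina
gina
gina

Derivation:
After JOIN depts (6 rows):
teams.dept | teams.name | teams.yr | depts.yr | depts.name
mkt | dave | 8 | 8 | hank
mkt | dave | 8 | 8 | eve
mkt | dave | 8 | 8 | bob
ops | gina | 8 | 8 | hank
ops | gina | 8 | 8 | eve
ops | gina | 8 | 8 | bob
After SELECT (6 rows):
teams.name
dave
dave
dave
gina
gina
gina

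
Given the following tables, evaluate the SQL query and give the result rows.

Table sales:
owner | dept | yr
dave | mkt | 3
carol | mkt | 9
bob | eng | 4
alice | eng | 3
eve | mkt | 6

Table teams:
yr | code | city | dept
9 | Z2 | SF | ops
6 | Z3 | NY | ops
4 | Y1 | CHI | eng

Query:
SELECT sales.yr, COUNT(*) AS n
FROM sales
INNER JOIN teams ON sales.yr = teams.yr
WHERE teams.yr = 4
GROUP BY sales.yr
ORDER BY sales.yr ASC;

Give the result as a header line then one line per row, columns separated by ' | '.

== RESULT ==
sales.yr | n
4 | 1

Derivation:
After JOIN teams (3 rows):
sales.owner | sales.dept | sales.yr | teams.yr | teams.code | teams.city | teams.dept
carol | mkt | 9 | 9 | Z2 | SF | ops
bob | eng | 4 | 4 | Y1 | CHI | eng
eve | mkt | 6 | 6 | Z3 | NY | ops
After WHERE (1 rows):
sales.owner | sales.dept | sales.yr | teams.yr | teams.code | teams.city | teams.dept
bob | eng | 4 | 4 | Y1 | CHI | eng
After GROUP BY (1 rows):
sales.yr | n
4 | 1
After ORDER BY (1 rows):
sales.yr | n
4 | 1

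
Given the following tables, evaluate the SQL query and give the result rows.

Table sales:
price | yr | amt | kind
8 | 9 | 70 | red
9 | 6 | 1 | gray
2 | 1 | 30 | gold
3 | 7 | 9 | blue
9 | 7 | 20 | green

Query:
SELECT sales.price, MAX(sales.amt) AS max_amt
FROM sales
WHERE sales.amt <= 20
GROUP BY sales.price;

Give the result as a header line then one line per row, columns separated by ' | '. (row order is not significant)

After WHERE (3 rows):
sales.price | sales.yr | sales.amt | sales.kind
9 | 6 | 1 | gray
3 | 7 | 9 | blue
9 | 7 | 20 | green
After GROUP BY (2 rows):
sales.price | max_amt
9 | 20
3 | 9

== RESULT ==
sales.price | max_amt
9 | 20
3 | 9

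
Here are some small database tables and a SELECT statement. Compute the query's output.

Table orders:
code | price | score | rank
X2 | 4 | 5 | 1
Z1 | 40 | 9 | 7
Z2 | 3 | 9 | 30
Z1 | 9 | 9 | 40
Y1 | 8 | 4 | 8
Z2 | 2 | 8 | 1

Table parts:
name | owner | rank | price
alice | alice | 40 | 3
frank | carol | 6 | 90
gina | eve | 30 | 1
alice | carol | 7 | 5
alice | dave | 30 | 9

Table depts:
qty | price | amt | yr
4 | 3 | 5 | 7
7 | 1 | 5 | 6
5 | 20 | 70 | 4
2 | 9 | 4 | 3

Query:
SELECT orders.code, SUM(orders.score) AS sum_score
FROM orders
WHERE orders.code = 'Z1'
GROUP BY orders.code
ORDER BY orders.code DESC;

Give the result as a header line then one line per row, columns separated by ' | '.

== RESULT ==
orders.code | sum_score
Z1 | 18

Derivation:
After WHERE (2 rows):
orders.code | orders.price | orders.score | orders.rank
Z1 | 40 | 9 | 7
Z1 | 9 | 9 | 40
After GROUP BY (1 rows):
orders.code | sum_score
Z1 | 18
After ORDER BY (1 rows):
orders.code | sum_score
Z1 | 18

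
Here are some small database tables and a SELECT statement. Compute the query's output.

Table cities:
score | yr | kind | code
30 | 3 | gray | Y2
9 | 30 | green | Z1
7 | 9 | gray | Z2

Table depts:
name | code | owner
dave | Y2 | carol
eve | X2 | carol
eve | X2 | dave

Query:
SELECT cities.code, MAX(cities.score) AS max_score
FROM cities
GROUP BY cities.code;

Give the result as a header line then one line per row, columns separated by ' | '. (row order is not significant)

== RESULT ==
cities.code | max_score
Y2 | 30
Z1 | 9
Z2 | 7

Derivation:
After GROUP BY (3 rows):
cities.code | max_score
Y2 | 30
Z1 | 9
Z2 | 7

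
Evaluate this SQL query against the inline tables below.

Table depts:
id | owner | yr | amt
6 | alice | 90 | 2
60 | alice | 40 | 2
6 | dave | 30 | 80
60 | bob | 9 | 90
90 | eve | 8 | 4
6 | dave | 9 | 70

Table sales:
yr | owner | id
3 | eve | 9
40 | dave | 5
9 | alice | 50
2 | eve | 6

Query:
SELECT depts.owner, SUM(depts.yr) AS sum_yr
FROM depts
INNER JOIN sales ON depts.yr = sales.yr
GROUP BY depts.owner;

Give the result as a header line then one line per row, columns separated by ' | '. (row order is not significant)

== RESULT ==
depts.owner | sum_yr
alice | 40
bob | 9
dave | 9

Derivation:
After JOIN sales (3 rows):
depts.id | depts.owner | depts.yr | depts.amt | sales.yr | sales.owner | sales.id
60 | alice | 40 | 2 | 40 | dave | 5
60 | bob | 9 | 90 | 9 | alice | 50
6 | dave | 9 | 70 | 9 | alice | 50
After GROUP BY (3 rows):
depts.owner | sum_yr
alice | 40
bob | 9
dave | 9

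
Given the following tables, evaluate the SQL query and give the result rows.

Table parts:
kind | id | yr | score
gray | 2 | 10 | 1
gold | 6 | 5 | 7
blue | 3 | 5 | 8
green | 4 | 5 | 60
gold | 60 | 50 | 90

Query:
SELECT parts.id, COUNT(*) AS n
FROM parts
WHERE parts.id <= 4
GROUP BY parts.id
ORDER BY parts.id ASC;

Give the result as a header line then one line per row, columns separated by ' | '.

After WHERE (3 rows):
parts.kind | parts.id | parts.yr | parts.score
gray | 2 | 10 | 1
blue | 3 | 5 | 8
green | 4 | 5 | 60
After GROUP BY (3 rows):
parts.id | n
2 | 1
3 | 1
4 | 1
After ORDER BY (3 rows):
parts.id | n
2 | 1
3 | 1
4 | 1

== RESULT ==
parts.id | n
2 | 1
3 | 1
4 | 1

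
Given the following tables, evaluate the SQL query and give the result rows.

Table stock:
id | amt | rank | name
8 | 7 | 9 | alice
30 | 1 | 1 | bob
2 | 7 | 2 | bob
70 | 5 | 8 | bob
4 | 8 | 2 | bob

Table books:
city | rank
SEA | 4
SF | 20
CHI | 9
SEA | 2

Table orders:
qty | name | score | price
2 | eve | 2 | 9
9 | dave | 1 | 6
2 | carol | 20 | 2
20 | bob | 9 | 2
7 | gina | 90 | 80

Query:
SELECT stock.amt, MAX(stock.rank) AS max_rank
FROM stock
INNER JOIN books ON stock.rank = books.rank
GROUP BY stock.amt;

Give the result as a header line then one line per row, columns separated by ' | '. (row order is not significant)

After JOIN books (3 rows):
stock.id | stock.amt | stock.rank | stock.name | books.city | books.rank
8 | 7 | 9 | alice | CHI | 9
2 | 7 | 2 | bob | SEA | 2
4 | 8 | 2 | bob | SEA | 2
After GROUP BY (2 rows):
stock.amt | max_rank
7 | 9
8 | 2

== RESULT ==
stock.amt | max_rank
7 | 9
8 | 2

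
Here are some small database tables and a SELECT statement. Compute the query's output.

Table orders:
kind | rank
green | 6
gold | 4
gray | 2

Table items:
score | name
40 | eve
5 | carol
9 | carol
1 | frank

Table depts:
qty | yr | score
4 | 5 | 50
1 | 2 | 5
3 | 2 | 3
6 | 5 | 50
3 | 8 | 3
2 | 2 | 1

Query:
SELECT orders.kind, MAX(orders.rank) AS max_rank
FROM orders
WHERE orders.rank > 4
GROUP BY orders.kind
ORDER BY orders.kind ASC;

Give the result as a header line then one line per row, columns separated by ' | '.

After WHERE (1 rows):
orders.kind | orders.rank
green | 6
After GROUP BY (1 rows):
orders.kind | max_rank
green | 6
After ORDER BY (1 rows):
orders.kind | max_rank
green | 6

== RESULT ==
orders.kind | max_rank
green | 6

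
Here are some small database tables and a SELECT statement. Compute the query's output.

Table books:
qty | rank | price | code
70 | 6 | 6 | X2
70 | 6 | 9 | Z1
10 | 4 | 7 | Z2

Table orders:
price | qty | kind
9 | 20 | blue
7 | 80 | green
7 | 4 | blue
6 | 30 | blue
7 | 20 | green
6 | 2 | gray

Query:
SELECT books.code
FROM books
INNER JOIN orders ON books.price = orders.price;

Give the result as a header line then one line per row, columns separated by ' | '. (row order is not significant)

== RESULT ==
books.code
X2
X2
Z1
Z2
Z2
Z2

Derivation:
After JOIN orders (6 rows):
books.qty | books.rank | books.price | books.code | orders.price | orders.qty | orders.kind
70 | 6 | 6 | X2 | 6 | 30 | blue
70 | 6 | 6 | X2 | 6 | 2 | gray
70 | 6 | 9 | Z1 | 9 | 20 | blue
10 | 4 | 7 | Z2 | 7 | 80 | green
10 | 4 | 7 | Z2 | 7 | 4 | blue
10 | 4 | 7 | Z2 | 7 | 20 | green
After SELECT (6 rows):
books.code
X2
X2
Z1
Z2
Z2
Z2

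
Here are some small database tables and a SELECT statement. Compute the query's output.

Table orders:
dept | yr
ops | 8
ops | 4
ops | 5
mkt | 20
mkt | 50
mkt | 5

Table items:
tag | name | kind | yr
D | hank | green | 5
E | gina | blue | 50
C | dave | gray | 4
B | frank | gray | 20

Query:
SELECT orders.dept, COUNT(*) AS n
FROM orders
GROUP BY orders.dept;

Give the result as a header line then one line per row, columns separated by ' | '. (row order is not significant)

After GROUP BY (2 rows):
orders.dept | n
ops | 3
mkt | 3

== RESULT ==
orders.dept | n
ops | 3
mkt | 3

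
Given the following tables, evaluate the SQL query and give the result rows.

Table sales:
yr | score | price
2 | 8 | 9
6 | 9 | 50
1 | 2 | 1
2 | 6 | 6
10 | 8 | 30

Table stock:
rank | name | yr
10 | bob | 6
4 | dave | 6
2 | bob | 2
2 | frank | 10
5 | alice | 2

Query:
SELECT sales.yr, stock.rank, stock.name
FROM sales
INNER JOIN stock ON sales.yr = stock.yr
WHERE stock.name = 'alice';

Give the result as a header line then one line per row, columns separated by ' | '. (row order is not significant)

== RESULT ==
sales.yr | stock.rank | stock.name
2 | 5 | alice
2 | 5 | alice

Derivation:
After JOIN stock (7 rows):
sales.yr | sales.score | sales.price | stock.rank | stock.name | stock.yr
2 | 8 | 9 | 2 | bob | 2
2 | 8 | 9 | 5 | alice | 2
6 | 9 | 50 | 10 | bob | 6
6 | 9 | 50 | 4 | dave | 6
2 | 6 | 6 | 2 | bob | 2
2 | 6 | 6 | 5 | alice | 2
10 | 8 | 30 | 2 | frank | 10
After WHERE (2 rows):
sales.yr | sales.score | sales.price | stock.rank | stock.name | stock.yr
2 | 8 | 9 | 5 | alice | 2
2 | 6 | 6 | 5 | alice | 2
After SELECT (2 rows):
sales.yr | stock.rank | stock.name
2 | 5 | alice
2 | 5 | alice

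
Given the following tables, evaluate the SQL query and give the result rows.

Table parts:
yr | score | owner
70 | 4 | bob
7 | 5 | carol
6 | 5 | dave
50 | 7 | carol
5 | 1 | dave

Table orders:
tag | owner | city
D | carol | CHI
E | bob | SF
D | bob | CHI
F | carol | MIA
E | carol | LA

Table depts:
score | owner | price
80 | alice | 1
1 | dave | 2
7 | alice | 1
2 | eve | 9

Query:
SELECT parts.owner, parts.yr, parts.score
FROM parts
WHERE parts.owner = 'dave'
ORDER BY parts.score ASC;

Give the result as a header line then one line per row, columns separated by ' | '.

After WHERE (2 rows):
parts.yr | parts.score | parts.owner
6 | 5 | dave
5 | 1 | dave
After SELECT (2 rows):
parts.owner | parts.yr | parts.score
dave | 6 | 5
dave | 5 | 1
After ORDER BY (2 rows):
parts.owner | parts.yr | parts.score
dave | 5 | 1
dave | 6 | 5

== RESULT ==
parts.owner | parts.yr | parts.score
dave | 5 | 1
dave | 6 | 5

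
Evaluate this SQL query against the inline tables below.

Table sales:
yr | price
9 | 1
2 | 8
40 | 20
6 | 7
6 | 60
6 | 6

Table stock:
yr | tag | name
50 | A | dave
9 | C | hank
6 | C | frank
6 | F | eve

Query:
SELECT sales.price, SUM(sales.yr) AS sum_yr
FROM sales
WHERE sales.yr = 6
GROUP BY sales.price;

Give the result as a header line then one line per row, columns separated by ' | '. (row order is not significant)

After WHERE (3 rows):
sales.yr | sales.price
6 | 7
6 | 60
6 | 6
After GROUP BY (3 rows):
sales.price | sum_yr
7 | 6
60 | 6
6 | 6

== RESULT ==
sales.price | sum_yr
7 | 6
60 | 6
6 | 6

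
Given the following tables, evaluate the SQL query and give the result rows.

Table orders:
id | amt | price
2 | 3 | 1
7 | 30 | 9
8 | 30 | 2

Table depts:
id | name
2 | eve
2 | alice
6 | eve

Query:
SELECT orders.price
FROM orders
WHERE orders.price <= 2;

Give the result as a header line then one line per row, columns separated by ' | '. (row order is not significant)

After WHERE (2 rows):
orders.id | orders.amt | orders.price
2 | 3 | 1
8 | 30 | 2
After SELECT (2 rows):
orders.price
1
2

== RESULT ==
orders.price
1
2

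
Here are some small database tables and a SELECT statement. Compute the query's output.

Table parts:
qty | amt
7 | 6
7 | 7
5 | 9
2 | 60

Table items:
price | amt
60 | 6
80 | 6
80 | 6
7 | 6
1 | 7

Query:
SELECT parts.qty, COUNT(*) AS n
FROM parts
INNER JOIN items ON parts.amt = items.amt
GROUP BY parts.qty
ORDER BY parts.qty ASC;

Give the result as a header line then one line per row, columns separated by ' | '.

After JOIN items (5 rows):
parts.qty | parts.amt | items.price | items.amt
7 | 6 | 60 | 6
7 | 6 | 80 | 6
7 | 6 | 80 | 6
7 | 6 | 7 | 6
7 | 7 | 1 | 7
After GROUP BY (1 rows):
parts.qty | n
7 | 5
After ORDER BY (1 rows):
parts.qty | n
7 | 5

== RESULT ==
parts.qty | n
7 | 5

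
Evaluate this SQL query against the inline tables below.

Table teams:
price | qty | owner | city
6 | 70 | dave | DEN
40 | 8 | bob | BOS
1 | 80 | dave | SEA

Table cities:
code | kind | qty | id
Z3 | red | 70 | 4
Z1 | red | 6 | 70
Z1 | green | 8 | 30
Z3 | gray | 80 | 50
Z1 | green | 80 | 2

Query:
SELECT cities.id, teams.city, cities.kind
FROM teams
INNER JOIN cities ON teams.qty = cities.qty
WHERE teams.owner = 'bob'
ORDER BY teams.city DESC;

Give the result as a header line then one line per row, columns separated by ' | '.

After JOIN cities (4 rows):
teams.price | teams.qty | teams.owner | teams.city | cities.code | cities.kind | cities.qty | cities.id
6 | 70 | dave | DEN | Z3 | red | 70 | 4
40 | 8 | bob | BOS | Z1 | green | 8 | 30
1 | 80 | dave | SEA | Z3 | gray | 80 | 50
1 | 80 | dave | SEA | Z1 | green | 80 | 2
After WHERE (1 rows):
teams.price | teams.qty | teams.owner | teams.city | cities.code | cities.kind | cities.qty | cities.id
40 | 8 | bob | BOS | Z1 | green | 8 | 30
After SELECT (1 rows):
cities.id | teams.city | cities.kind
30 | BOS | green
After ORDER BY (1 rows):
cities.id | teams.city | cities.kind
30 | BOS | green

== RESULT ==
cities.id | teams.city | cities.kind
30 | BOS | green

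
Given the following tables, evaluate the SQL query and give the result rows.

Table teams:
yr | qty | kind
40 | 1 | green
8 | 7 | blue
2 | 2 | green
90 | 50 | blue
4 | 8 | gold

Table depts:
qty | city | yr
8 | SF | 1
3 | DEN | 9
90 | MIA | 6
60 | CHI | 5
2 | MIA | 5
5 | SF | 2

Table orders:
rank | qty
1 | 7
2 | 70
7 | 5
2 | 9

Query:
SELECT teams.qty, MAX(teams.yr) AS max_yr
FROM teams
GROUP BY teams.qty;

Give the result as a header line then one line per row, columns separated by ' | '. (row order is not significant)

After GROUP BY (5 rows):
teams.qty | max_yr
1 | 40
7 | 8
2 | 2
50 | 90
8 | 4

== RESULT ==
teams.qty | max_yr
1 | 40
7 | 8
2 | 2
50 | 90
8 | 4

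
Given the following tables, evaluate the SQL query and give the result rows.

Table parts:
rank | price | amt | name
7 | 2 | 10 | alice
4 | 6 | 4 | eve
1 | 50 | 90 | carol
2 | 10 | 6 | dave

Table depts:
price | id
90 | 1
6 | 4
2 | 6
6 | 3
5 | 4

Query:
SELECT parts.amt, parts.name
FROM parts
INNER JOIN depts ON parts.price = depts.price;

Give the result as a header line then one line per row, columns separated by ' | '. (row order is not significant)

== RESULT ==
parts.amt | parts.name
10 | alice
4 | eve
4 | eve

Derivation:
After JOIN depts (3 rows):
parts.rank | parts.price | parts.amt | parts.name | depts.price | depts.id
7 | 2 | 10 | alice | 2 | 6
4 | 6 | 4 | eve | 6 | 4
4 | 6 | 4 | eve | 6 | 3
After SELECT (3 rows):
parts.amt | parts.name
10 | alice
4 | eve
4 | eve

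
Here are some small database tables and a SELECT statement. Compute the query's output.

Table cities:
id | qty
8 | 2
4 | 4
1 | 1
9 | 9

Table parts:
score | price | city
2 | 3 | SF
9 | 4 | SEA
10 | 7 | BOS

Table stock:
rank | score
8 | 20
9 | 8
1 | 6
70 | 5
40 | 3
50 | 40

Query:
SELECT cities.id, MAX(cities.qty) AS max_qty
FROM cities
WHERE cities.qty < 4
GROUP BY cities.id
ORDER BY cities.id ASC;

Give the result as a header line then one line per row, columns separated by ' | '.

After WHERE (2 rows):
cities.id | cities.qty
8 | 2
1 | 1
After GROUP BY (2 rows):
cities.id | max_qty
8 | 2
1 | 1
After ORDER BY (2 rows):
cities.id | max_qty
1 | 1
8 | 2

== RESULT ==
cities.id | max_qty
1 | 1
8 | 2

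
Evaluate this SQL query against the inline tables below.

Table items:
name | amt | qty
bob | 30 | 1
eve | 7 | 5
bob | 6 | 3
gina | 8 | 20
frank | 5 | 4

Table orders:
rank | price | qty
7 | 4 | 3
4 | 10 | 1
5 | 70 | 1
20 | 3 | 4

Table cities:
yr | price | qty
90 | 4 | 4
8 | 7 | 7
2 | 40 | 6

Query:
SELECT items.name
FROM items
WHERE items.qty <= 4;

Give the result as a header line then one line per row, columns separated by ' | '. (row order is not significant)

== RESULT ==
items.name
bob
bob
frank

Derivation:
After WHERE (3 rows):
items.name | items.amt | items.qty
bob | 30 | 1
bob | 6 | 3
frank | 5 | 4
After SELECT (3 rows):
items.name
bob
bob
frank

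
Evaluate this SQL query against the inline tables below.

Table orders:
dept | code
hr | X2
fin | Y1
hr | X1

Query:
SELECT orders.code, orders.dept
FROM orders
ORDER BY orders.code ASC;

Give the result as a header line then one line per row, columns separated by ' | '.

== RESULT ==
orders.code | orders.dept
X1 | hr
X2 | hr
Y1 | fin

Derivation:
After SELECT (3 rows):
orders.code | orders.dept
X2 | hr
Y1 | fin
X1 | hr
After ORDER BY (3 rows):
orders.code | orders.dept
X1 | hr
X2 | hr
Y1 | fin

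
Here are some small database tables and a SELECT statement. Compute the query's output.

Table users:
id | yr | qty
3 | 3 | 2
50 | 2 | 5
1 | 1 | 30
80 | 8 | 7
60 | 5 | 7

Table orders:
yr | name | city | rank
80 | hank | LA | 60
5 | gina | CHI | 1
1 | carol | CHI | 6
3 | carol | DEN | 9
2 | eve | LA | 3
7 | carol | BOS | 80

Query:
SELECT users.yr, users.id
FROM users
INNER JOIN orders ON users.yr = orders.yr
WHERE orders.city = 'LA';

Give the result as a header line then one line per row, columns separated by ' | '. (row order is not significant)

After JOIN orders (4 rows):
users.id | users.yr | users.qty | orders.yr | orders.name | orders.city | orders.rank
3 | 3 | 2 | 3 | carol | DEN | 9
50 | 2 | 5 | 2 | eve | LA | 3
1 | 1 | 30 | 1 | carol | CHI | 6
60 | 5 | 7 | 5 | gina | CHI | 1
After WHERE (1 rows):
users.id | users.yr | users.qty | orders.yr | orders.name | orders.city | orders.rank
50 | 2 | 5 | 2 | eve | LA | 3
After SELECT (1 rows):
users.yr | users.id
2 | 50

== RESULT ==
users.yr | users.id
2 | 50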